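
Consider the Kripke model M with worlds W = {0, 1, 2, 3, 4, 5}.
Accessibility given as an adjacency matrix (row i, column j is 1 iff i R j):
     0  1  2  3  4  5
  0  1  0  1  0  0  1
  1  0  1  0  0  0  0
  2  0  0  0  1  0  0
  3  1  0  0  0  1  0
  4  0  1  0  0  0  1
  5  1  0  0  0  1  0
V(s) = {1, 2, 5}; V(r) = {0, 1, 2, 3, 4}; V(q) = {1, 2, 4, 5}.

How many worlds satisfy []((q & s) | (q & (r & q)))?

2

Recall that []ψ holds at a world iff ψ holds at every accessible world, and <>ψ holds iff ψ holds at some accessible world.
Let φ = []((q & s) | (q & (r & q))). Evaluate φ at each world:
  0 (successors {0, 2, 5}): φ is false.
  1 (successors {1}): φ is true.
  2 (successors {3}): φ is false.
  3 (successors {0, 4}): φ is false.
  4 (successors {1, 5}): φ is true.
  5 (successors {0, 4}): φ is false.
For instance, at 1:
  At 1: []((q & s) | (q & (r & q))) requires (q & s) | (q & (r & q)) at every successor {1}.
    At 1: (q & s) | (q & (r & q)) is true.
  So []((q & s) | (q & (r & q))) is true at 1.
Satisfying worlds: {1, 4}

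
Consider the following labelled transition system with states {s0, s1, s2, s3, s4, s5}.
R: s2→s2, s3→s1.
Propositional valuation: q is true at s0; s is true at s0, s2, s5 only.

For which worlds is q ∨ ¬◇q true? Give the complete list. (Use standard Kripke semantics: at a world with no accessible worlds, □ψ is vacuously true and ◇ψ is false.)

s0, s1, s2, s3, s4, s5

Let φ = q ∨ ¬◇q. Evaluate φ at each world:
  s0 (successors ∅): φ is true.
  s1 (successors ∅): φ is true.
  s2 (successors {s2}): φ is true.
  s3 (successors {s1}): φ is true.
  s4 (successors ∅): φ is true.
  s5 (successors ∅): φ is true.
For instance, at s2:
  At s2: q is false, ¬◇q is true, so q ∨ ¬◇q is true.
    At s2: ◇q is false, so ¬◇q is true.
      At s2: ◇q requires q at some successor in {s2}.
        At s2: q is false.
      So ◇q is false at s2.
Satisfying worlds: {s0, s1, s2, s3, s4, s5}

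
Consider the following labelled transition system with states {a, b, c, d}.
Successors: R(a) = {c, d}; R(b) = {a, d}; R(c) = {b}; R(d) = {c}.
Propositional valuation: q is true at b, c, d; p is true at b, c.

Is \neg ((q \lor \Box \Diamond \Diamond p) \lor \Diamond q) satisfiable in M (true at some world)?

No

Let φ = \neg ((q \lor \Box \Diamond \Diamond p) \lor \Diamond q). Evaluate φ at each world:
  a (successors {c, d}): φ is false.
  b (successors {a, d}): φ is false.
  c (successors {b}): φ is false.
  d (successors {c}): φ is false.
For instance, at c:
  At c: (q \lor \Box \Diamond \Diamond p) \lor \Diamond q is true, so \neg ((q \lor \Box \Diamond \Diamond p) \lor \Diamond q) is false.
    At c: q \lor \Box \Diamond \Diamond p is true, \Diamond q is true, so (q \lor \Box \Diamond \Diamond p) \lor \Diamond q is true.
      At c: q is true, \Box \Diamond \Diamond p is true, so q \lor \Box \Diamond \Diamond p is true.
      At c: \Diamond q requires q at some successor in {b}.
        q holds at b, so \Diamond q is true at c.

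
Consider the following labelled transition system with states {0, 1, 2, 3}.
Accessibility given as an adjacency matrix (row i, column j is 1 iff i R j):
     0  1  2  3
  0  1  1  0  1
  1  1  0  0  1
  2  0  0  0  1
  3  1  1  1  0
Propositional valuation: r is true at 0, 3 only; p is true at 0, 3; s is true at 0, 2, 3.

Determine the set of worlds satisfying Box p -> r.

Recall that Box ψ holds at a world iff ψ holds at every accessible world, and Dia ψ holds iff ψ holds at some accessible world.
Let φ = Box p -> r. Evaluate φ at each world:
  0 (successors {0, 1, 3}): φ is true.
  1 (successors {0, 3}): φ is false.
  2 (successors {3}): φ is false.
  3 (successors {0, 1, 2}): φ is true.
For instance, at 2:
  At 2: Box p is true, r is false, so Box p -> r is false.
    At 2: Box p requires p at every successor {3}.
      At 3: p is true.
    So Box p is true at 2.
Satisfying worlds: {0, 3}

0, 3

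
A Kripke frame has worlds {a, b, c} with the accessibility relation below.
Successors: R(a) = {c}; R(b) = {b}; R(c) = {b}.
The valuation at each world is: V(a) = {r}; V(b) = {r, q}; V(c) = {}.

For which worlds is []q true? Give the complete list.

Recall that []ψ holds at a world iff ψ holds at every accessible world, and <>ψ holds iff ψ holds at some accessible world.
Let φ = []q. Evaluate φ at each world:
  a (successors {c}): φ is false.
  b (successors {b}): φ is true.
  c (successors {b}): φ is true.
For instance, at a:
  At a: []q requires q at every successor {c}.
    q fails at c, so []q is false at a.
Satisfying worlds: {b, c}

b, c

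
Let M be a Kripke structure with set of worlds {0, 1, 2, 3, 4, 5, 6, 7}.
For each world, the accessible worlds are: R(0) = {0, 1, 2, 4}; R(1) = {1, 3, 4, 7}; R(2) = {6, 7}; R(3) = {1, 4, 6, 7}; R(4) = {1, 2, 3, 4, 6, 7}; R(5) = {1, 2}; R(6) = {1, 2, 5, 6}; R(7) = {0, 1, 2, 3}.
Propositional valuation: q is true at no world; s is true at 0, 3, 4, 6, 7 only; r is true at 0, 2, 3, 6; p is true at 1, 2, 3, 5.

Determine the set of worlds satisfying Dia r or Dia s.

Let φ = Dia r or Dia s. Evaluate φ at each world:
  0 (successors {0, 1, 2, 4}): φ is true.
  1 (successors {1, 3, 4, 7}): φ is true.
  2 (successors {6, 7}): φ is true.
  3 (successors {1, 4, 6, 7}): φ is true.
  4 (successors {1, 2, 3, 4, 6, 7}): φ is true.
  5 (successors {1, 2}): φ is true.
  6 (successors {1, 2, 5, 6}): φ is true.
  7 (successors {0, 1, 2, 3}): φ is true.
For instance, at 2:
  At 2: Dia r is true, Dia s is true, so Dia r or Dia s is true.
    At 2: Dia r requires r at some successor in {6, 7}.
      r holds at 6, so Dia r is true at 2.
    At 2: Dia s requires s at some successor in {6, 7}.
      s holds at 6, so Dia s is true at 2.
Satisfying worlds: {0, 1, 2, 3, 4, 5, 6, 7}

0, 1, 2, 3, 4, 5, 6, 7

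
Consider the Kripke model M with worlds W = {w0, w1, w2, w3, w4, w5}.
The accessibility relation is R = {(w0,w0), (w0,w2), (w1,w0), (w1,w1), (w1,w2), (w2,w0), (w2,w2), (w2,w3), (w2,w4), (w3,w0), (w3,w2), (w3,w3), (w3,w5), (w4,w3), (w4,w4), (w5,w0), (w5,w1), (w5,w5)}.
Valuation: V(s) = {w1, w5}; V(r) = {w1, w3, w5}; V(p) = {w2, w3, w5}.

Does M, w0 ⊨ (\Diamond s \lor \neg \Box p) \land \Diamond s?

Recall that \Box ψ holds at a world iff ψ holds at every accessible world, and \Diamond ψ holds iff ψ holds at some accessible world.
At w0: \Diamond s \lor \neg \Box p is true, \Diamond s is false, so (\Diamond s \lor \neg \Box p) \land \Diamond s is false.
  At w0: \Diamond s is false, \neg \Box p is true, so \Diamond s \lor \neg \Box p is true.
    At w0: \Diamond s requires s at some successor in {w0, w2}.
      At w0: s is false.
      At w2: s is false.
    So \Diamond s is false at w0.
    At w0: \Box p is false, so \neg \Box p is true.
      At w0: \Box p requires p at every successor {w0, w2}.
        p fails at w0, so \Box p is false at w0.
  At w0: \Diamond s requires s at some successor in {w0, w2}.
    At w0: s is false.
    At w2: s is false.
  So \Diamond s is false at w0.

No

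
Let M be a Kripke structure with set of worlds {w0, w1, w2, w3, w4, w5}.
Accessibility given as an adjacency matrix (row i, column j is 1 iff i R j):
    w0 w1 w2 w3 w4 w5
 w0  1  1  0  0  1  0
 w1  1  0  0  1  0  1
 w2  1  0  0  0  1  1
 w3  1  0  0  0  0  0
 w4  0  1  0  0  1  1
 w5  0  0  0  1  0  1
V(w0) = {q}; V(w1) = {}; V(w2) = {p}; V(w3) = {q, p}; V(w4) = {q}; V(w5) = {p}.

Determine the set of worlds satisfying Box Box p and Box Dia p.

Let φ = Box Box p and Box Dia p. Evaluate φ at each world:
  w0 (successors {w0, w1, w4}): φ is false.
  w1 (successors {w0, w3, w5}): φ is false.
  w2 (successors {w0, w4, w5}): φ is false.
  w3 (successors {w0}): φ is false.
  w4 (successors {w1, w4, w5}): φ is false.
  w5 (successors {w3, w5}): φ is false.
For instance, at w4:
  At w4: Box Box p is false, Box Dia p is true, so Box Box p and Box Dia p is false.
    At w4: Box Box p requires Box p at every successor {w1, w4, w5}.
      Box p fails at w1, so Box Box p is false at w4.
    At w4: Box Dia p requires Dia p at every successor {w1, w4, w5}.
      At w1: Dia p is true.
      At w4: Dia p is true.
      At w5: Dia p is true.
    So Box Dia p is true at w4.
Satisfying worlds: none.

none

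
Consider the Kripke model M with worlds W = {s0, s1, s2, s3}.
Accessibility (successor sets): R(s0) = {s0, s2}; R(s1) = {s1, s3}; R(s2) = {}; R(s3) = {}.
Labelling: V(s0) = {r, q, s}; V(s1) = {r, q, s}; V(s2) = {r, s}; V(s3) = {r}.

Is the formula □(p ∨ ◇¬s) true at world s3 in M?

At s3: no accessible worlds, so □(p ∨ ◇¬s) holds vacuously.

Yes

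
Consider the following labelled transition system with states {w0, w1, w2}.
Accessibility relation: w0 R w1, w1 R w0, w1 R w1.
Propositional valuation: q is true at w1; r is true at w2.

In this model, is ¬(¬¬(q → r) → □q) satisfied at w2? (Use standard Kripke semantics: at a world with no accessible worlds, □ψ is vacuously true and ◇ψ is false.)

At w2: ¬¬(q → r) → □q is true, so ¬(¬¬(q → r) → □q) is false.
  At w2: ¬¬(q → r) is true, □q is true, so ¬¬(q → r) → □q is true.
    At w2: no accessible worlds, so □q holds vacuously.

No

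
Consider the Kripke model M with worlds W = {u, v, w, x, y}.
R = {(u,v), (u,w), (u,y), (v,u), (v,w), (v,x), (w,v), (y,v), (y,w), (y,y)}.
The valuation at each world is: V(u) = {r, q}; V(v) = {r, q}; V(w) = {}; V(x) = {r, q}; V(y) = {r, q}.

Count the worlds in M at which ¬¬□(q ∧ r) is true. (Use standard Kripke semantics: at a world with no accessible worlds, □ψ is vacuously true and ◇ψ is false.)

Recall that □ψ holds at a world iff ψ holds at every accessible world, and ◇ψ holds iff ψ holds at some accessible world.
Let φ = ¬¬□(q ∧ r). Evaluate φ at each world:
  u (successors {v, w, y}): φ is false.
  v (successors {u, w, x}): φ is false.
  w (successors {v}): φ is true.
  x (successors ∅): φ is true.
  y (successors {v, w, y}): φ is false.
For instance, at w:
  At w: ¬□(q ∧ r) is false, so ¬¬□(q ∧ r) is true.
    At w: □(q ∧ r) is true, so ¬□(q ∧ r) is false.
      At w: □(q ∧ r) requires q ∧ r at every successor {v}.
        At v: q ∧ r is true.
      So □(q ∧ r) is true at w.
Satisfying worlds: {w, x}

2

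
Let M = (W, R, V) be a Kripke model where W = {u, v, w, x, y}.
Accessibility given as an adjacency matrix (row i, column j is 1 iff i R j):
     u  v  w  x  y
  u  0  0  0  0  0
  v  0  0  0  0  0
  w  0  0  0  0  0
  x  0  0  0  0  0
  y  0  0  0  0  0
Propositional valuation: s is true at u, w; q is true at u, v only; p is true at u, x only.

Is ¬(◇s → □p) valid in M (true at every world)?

No

Recall that □ψ holds at a world iff ψ holds at every accessible world, and ◇ψ holds iff ψ holds at some accessible world.
Let φ = ¬(◇s → □p). Evaluate φ at each world:
  u (successors ∅): φ is false.
  v (successors ∅): φ is false.
  w (successors ∅): φ is false.
  x (successors ∅): φ is false.
  y (successors ∅): φ is false.
Detail at u (counterexample):
  At u: ◇s → □p is true, so ¬(◇s → □p) is false.
    At u: ◇s is false, □p is true, so ◇s → □p is true.
      At u: no accessible worlds, so ◇s is false.
      At u: no accessible worlds, so □p holds vacuously.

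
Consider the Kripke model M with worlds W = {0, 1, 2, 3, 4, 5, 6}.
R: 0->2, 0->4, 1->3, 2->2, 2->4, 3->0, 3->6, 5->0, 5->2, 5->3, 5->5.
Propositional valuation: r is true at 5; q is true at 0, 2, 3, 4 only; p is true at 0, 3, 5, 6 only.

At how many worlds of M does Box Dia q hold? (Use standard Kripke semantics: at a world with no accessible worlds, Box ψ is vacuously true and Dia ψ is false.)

Let φ = Box Dia q. Evaluate φ at each world:
  0 (successors {2, 4}): φ is false.
  1 (successors {3}): φ is true.
  2 (successors {2, 4}): φ is false.
  3 (successors {0, 6}): φ is false.
  4 (successors ∅): φ is true.
  5 (successors {0, 2, 3, 5}): φ is true.
  6 (successors ∅): φ is true.
For instance, at 5:
  At 5: Box Dia q requires Dia q at every successor {0, 2, 3, 5}.
    At 0: Dia q is true.
    At 2: Dia q is true.
    At 3: Dia q is true.
    At 5: Dia q is true.
  So Box Dia q is true at 5.
Satisfying worlds: {1, 4, 5, 6}

4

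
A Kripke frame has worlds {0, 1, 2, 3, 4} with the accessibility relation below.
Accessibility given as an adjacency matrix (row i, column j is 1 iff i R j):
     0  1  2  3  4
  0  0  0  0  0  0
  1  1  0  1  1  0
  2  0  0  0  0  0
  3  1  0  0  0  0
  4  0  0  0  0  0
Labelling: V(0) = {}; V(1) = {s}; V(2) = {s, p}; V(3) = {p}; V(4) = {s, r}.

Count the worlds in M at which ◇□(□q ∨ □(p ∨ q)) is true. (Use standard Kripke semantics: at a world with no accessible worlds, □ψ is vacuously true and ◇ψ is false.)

2

Recall that □ψ holds at a world iff ψ holds at every accessible world, and ◇ψ holds iff ψ holds at some accessible world.
Let φ = ◇□(□q ∨ □(p ∨ q)). Evaluate φ at each world:
  0 (successors ∅): φ is false.
  1 (successors {0, 2, 3}): φ is true.
  2 (successors ∅): φ is false.
  3 (successors {0}): φ is true.
  4 (successors ∅): φ is false.
For instance, at 3:
  At 3: ◇□(□q ∨ □(p ∨ q)) requires □(□q ∨ □(p ∨ q)) at some successor in {0}.
    □(□q ∨ □(p ∨ q)) holds at 0, so ◇□(□q ∨ □(p ∨ q)) is true at 3.
      At 0: no accessible worlds, so □(□q ∨ □(p ∨ q)) holds vacuously.
Satisfying worlds: {1, 3}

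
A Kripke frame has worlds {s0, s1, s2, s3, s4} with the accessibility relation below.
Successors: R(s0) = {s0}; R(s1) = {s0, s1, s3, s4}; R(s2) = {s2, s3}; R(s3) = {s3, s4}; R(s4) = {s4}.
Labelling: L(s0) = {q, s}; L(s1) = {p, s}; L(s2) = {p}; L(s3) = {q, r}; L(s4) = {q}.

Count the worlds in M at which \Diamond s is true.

Let φ = \Diamond s. Evaluate φ at each world:
  s0 (successors {s0}): φ is true.
  s1 (successors {s0, s1, s3, s4}): φ is true.
  s2 (successors {s2, s3}): φ is false.
  s3 (successors {s3, s4}): φ is false.
  s4 (successors {s4}): φ is false.
For instance, at s4:
  At s4: \Diamond s requires s at some successor in {s4}.
    At s4: s is false.
  So \Diamond s is false at s4.
Satisfying worlds: {s0, s1}

2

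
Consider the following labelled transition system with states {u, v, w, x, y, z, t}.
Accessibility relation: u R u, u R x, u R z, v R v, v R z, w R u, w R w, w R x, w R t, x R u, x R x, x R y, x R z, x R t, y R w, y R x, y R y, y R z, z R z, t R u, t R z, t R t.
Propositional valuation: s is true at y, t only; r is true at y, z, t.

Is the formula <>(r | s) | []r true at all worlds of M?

Yes

Let φ = <>(r | s) | []r. Evaluate φ at each world:
  u (successors {u, x, z}): φ is true.
  v (successors {v, z}): φ is true.
  w (successors {u, w, x, t}): φ is true.
  x (successors {u, x, y, z, t}): φ is true.
  y (successors {w, x, y, z}): φ is true.
  z (successors {z}): φ is true.
  t (successors {u, z, t}): φ is true.
For instance, at u:
  At u: <>(r | s) is true, []r is false, so <>(r | s) | []r is true.
    At u: <>(r | s) requires r | s at some successor in {u, x, z}.
      r | s holds at z, so <>(r | s) is true at u.
    At u: []r requires r at every successor {u, x, z}.
      r fails at u, so []r is false at u.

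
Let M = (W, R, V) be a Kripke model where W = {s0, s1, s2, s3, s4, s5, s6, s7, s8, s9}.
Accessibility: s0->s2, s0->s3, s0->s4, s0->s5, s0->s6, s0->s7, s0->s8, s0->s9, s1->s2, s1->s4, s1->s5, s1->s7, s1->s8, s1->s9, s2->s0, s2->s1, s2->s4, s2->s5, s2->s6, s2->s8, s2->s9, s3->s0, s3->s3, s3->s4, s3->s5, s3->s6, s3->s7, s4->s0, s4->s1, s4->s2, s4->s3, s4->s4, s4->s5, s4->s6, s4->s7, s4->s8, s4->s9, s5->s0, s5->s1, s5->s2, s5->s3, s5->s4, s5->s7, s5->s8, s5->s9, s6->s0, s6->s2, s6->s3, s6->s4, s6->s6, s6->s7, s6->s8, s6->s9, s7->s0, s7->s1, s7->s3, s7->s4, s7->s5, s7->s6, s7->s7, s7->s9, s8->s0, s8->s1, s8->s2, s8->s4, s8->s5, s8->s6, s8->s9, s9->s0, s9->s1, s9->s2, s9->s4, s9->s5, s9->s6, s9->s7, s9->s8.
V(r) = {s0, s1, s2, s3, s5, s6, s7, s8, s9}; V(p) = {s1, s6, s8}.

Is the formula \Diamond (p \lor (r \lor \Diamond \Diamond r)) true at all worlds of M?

Yes

Recall that \Diamond ψ holds at a world iff ψ holds at some accessible world.
Let φ = \Diamond (p \lor (r \lor \Diamond \Diamond r)). Evaluate φ at each world:
  s0 (successors {s2, s3, s4, s5, s6, s7, s8, s9}): φ is true.
  s1 (successors {s2, s4, s5, s7, s8, s9}): φ is true.
  s2 (successors {s0, s1, s4, s5, s6, s8, s9}): φ is true.
  s3 (successors {s0, s3, s4, s5, s6, s7}): φ is true.
  s4 (successors {s0, s1, s2, s3, s4, s5, s6, s7, s8, s9}): φ is true.
  s5 (successors {s0, s1, s2, s3, s4, s7, s8, s9}): φ is true.
  s6 (successors {s0, s2, s3, s4, s6, s7, s8, s9}): φ is true.
  s7 (successors {s0, s1, s3, s4, s5, s6, s7, s9}): φ is true.
  s8 (successors {s0, s1, s2, s4, s5, s6, s9}): φ is true.
  s9 (successors {s0, s1, s2, s4, s5, s6, s7, s8}): φ is true.
For instance, at s6:
  At s6: \Diamond (p \lor (r \lor \Diamond \Diamond r)) requires p \lor (r \lor \Diamond \Diamond r) at some successor in {s0, s2, s3, s4, s6, s7, s8, s9}.
    p \lor (r \lor \Diamond \Diamond r) holds at s0, so \Diamond (p \lor (r \lor \Diamond \Diamond r)) is true at s6.
      At s0: p is false, r \lor \Diamond \Diamond r is true, so p \lor (r \lor \Diamond \Diamond r) is true.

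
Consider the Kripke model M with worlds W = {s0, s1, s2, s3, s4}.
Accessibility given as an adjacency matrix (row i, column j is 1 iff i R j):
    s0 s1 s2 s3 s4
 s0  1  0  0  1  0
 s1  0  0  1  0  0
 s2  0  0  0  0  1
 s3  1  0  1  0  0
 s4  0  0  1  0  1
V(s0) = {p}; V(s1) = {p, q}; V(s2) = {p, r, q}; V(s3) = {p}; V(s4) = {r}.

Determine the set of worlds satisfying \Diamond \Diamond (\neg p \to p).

s0, s2, s3, s4

Let φ = \Diamond \Diamond (\neg p \to p). Evaluate φ at each world:
  s0 (successors {s0, s3}): φ is true.
  s1 (successors {s2}): φ is false.
  s2 (successors {s4}): φ is true.
  s3 (successors {s0, s2}): φ is true.
  s4 (successors {s2, s4}): φ is true.
For instance, at s1:
  At s1: \Diamond \Diamond (\neg p \to p) requires \Diamond (\neg p \to p) at some successor in {s2}.
    At s2: \Diamond (\neg p \to p) is false.
  So \Diamond \Diamond (\neg p \to p) is false at s1.
Satisfying worlds: {s0, s2, s3, s4}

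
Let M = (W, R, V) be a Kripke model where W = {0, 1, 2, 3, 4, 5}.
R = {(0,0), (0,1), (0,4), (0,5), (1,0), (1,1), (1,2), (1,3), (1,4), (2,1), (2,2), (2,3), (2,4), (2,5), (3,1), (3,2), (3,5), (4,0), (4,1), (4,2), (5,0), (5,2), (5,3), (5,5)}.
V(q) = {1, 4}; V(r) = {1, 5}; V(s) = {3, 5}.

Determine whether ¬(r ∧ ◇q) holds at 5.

Recall that ◇ψ holds at a world iff ψ holds at some accessible world.
At 5: r ∧ ◇q is false, so ¬(r ∧ ◇q) is true.
  At 5: r is true, ◇q is false, so r ∧ ◇q is false.
    At 5: ◇q requires q at some successor in {0, 2, 3, 5}.
      At 0: q is false.
      At 2: q is false.
      At 3: q is false.
      At 5: q is false.
    So ◇q is false at 5.

Yes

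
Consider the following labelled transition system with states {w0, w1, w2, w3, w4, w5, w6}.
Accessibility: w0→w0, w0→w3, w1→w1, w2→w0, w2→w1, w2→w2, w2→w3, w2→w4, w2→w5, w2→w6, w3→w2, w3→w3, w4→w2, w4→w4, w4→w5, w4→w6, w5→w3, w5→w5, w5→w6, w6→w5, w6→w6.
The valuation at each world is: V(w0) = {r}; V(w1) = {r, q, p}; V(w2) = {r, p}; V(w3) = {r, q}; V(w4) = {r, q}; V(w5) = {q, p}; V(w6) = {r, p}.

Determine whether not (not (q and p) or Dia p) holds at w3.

At w3: not (q and p) or Dia p is true, so not (not (q and p) or Dia p) is false.
  At w3: not (q and p) is true, Dia p is true, so not (q and p) or Dia p is true.
    At w3: Dia p requires p at some successor in {w2, w3}.
      p holds at w2, so Dia p is true at w3.

No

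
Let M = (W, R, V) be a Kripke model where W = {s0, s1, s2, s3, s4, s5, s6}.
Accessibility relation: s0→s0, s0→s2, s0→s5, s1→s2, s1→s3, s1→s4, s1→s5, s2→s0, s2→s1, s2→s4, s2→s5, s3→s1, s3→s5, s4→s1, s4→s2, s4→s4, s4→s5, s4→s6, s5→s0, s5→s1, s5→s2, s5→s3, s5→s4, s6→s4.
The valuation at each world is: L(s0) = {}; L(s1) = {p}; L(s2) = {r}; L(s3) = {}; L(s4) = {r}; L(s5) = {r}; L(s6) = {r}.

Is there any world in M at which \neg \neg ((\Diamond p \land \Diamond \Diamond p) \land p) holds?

Let φ = \neg \neg ((\Diamond p \land \Diamond \Diamond p) \land p). Evaluate φ at each world:
  s0 (successors {s0, s2, s5}): φ is false.
  s1 (successors {s2, s3, s4, s5}): φ is false.
  s2 (successors {s0, s1, s4, s5}): φ is false.
  s3 (successors {s1, s5}): φ is false.
  s4 (successors {s1, s2, s4, s5, s6}): φ is false.
  s5 (successors {s0, s1, s2, s3, s4}): φ is false.
  s6 (successors {s4}): φ is false.
For instance, at s3:
  At s3: \neg ((\Diamond p \land \Diamond \Diamond p) \land p) is true, so \neg \neg ((\Diamond p \land \Diamond \Diamond p) \land p) is false.
    At s3: (\Diamond p \land \Diamond \Diamond p) \land p is false, so \neg ((\Diamond p \land \Diamond \Diamond p) \land p) is true.
      At s3: \Diamond p \land \Diamond \Diamond p is true, p is false, so (\Diamond p \land \Diamond \Diamond p) \land p is false.

No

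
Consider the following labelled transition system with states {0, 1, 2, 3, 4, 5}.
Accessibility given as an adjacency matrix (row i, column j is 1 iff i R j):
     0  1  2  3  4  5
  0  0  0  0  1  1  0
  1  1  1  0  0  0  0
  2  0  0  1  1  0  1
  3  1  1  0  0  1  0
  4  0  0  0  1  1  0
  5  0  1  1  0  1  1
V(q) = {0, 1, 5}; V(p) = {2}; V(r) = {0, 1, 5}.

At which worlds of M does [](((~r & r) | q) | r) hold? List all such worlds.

Let φ = [](((~r & r) | q) | r). Evaluate φ at each world:
  0 (successors {3, 4}): φ is false.
  1 (successors {0, 1}): φ is true.
  2 (successors {2, 3, 5}): φ is false.
  3 (successors {0, 1, 4}): φ is false.
  4 (successors {3, 4}): φ is false.
  5 (successors {1, 2, 4, 5}): φ is false.
For instance, at 1:
  At 1: [](((~r & r) | q) | r) requires ((~r & r) | q) | r at every successor {0, 1}.
    At 0: ((~r & r) | q) | r is true.
    At 1: ((~r & r) | q) | r is true.
  So [](((~r & r) | q) | r) is true at 1.
Satisfying worlds: {1}

1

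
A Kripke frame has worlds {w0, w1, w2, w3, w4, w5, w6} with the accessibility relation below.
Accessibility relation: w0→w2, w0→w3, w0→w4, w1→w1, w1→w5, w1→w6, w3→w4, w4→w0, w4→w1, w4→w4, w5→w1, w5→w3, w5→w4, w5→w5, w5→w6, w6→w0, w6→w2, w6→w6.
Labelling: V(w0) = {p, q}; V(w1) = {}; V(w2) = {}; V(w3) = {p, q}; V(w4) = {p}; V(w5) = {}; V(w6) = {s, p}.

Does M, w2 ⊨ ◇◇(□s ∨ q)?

At w2: no accessible worlds, so ◇◇(□s ∨ q) is false.

No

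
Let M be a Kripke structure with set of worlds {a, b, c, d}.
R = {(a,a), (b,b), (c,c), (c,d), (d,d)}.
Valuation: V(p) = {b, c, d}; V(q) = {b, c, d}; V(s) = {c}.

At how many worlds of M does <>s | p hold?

Let φ = <>s | p. Evaluate φ at each world:
  a (successors {a}): φ is false.
  b (successors {b}): φ is true.
  c (successors {c, d}): φ is true.
  d (successors {d}): φ is true.
For instance, at a:
  At a: <>s is false, p is false, so <>s | p is false.
    At a: <>s requires s at some successor in {a}.
      At a: s is false.
    So <>s is false at a.
Satisfying worlds: {b, c, d}

3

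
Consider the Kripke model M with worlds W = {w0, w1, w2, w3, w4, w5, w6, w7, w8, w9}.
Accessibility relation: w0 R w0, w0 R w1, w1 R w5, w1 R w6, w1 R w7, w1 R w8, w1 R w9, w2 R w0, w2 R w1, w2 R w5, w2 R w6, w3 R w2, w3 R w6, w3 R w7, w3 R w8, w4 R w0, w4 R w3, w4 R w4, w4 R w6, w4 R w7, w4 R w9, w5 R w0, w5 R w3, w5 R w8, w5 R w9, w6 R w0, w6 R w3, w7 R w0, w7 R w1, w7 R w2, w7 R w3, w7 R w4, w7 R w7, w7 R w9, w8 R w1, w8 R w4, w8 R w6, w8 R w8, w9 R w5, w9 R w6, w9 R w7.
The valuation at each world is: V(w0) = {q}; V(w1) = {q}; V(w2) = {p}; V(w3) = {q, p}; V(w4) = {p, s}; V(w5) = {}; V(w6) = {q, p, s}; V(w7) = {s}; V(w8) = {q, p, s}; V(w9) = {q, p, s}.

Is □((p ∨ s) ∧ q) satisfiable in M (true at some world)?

No

Let φ = □((p ∨ s) ∧ q). Evaluate φ at each world:
  w0 (successors {w0, w1}): φ is false.
  w1 (successors {w5, w6, w7, w8, w9}): φ is false.
  w2 (successors {w0, w1, w5, w6}): φ is false.
  w3 (successors {w2, w6, w7, w8}): φ is false.
  w4 (successors {w0, w3, w4, w6, w7, w9}): φ is false.
  w5 (successors {w0, w3, w8, w9}): φ is false.
  w6 (successors {w0, w3}): φ is false.
  w7 (successors {w0, w1, w2, w3, w4, w7, w9}): φ is false.
  w8 (successors {w1, w4, w6, w8}): φ is false.
  w9 (successors {w5, w6, w7}): φ is false.
For instance, at w4:
  At w4: □((p ∨ s) ∧ q) requires (p ∨ s) ∧ q at every successor {w0, w3, w4, w6, w7, w9}.
    (p ∨ s) ∧ q fails at w0, so □((p ∨ s) ∧ q) is false at w4.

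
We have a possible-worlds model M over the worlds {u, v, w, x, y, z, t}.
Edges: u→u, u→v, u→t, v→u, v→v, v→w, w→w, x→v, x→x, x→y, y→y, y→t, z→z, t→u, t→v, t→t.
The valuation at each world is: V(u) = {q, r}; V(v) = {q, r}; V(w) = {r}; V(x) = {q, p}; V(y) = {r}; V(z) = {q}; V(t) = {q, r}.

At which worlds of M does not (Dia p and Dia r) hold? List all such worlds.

Let φ = not (Dia p and Dia r). Evaluate φ at each world:
  u (successors {u, v, t}): φ is true.
  v (successors {u, v, w}): φ is true.
  w (successors {w}): φ is true.
  x (successors {v, x, y}): φ is false.
  y (successors {y, t}): φ is true.
  z (successors {z}): φ is true.
  t (successors {u, v, t}): φ is true.
For instance, at t:
  At t: Dia p and Dia r is false, so not (Dia p and Dia r) is true.
    At t: Dia p is false, Dia r is true, so Dia p and Dia r is false.
      At t: Dia p requires p at some successor in {u, v, t}.
        At u: p is false.
        At v: p is false.
        At t: p is false.
      So Dia p is false at t.
      At t: Dia r requires r at some successor in {u, v, t}.
        r holds at u, so Dia r is true at t.
Satisfying worlds: {u, v, w, y, z, t}

u, v, w, y, z, t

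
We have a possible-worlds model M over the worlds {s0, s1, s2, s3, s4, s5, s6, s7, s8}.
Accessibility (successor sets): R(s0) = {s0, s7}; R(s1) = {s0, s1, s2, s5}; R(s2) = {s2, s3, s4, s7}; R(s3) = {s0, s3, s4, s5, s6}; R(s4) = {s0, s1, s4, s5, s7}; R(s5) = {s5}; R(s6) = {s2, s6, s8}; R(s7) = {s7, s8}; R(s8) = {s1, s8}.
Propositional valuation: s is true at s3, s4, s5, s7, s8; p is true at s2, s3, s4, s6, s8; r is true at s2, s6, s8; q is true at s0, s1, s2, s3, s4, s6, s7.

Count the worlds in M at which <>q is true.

Recall that <>ψ holds at a world iff ψ holds at some accessible world.
Let φ = <>q. Evaluate φ at each world:
  s0 (successors {s0, s7}): φ is true.
  s1 (successors {s0, s1, s2, s5}): φ is true.
  s2 (successors {s2, s3, s4, s7}): φ is true.
  s3 (successors {s0, s3, s4, s5, s6}): φ is true.
  s4 (successors {s0, s1, s4, s5, s7}): φ is true.
  s5 (successors {s5}): φ is false.
  s6 (successors {s2, s6, s8}): φ is true.
  s7 (successors {s7, s8}): φ is true.
  s8 (successors {s1, s8}): φ is true.
For instance, at s5:
  At s5: <>q requires q at some successor in {s5}.
    At s5: q is false.
  So <>q is false at s5.
Satisfying worlds: {s0, s1, s2, s3, s4, s6, s7, s8}

8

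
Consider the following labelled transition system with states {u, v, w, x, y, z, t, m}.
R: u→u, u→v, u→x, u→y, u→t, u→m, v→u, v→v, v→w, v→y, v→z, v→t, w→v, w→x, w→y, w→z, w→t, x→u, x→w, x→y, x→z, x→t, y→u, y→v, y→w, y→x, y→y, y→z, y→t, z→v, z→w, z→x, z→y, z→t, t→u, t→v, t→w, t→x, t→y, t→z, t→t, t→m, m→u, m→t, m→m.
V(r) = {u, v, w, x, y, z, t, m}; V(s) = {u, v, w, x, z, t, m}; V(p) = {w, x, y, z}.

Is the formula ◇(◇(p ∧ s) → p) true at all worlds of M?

Let φ = ◇(◇(p ∧ s) → p). Evaluate φ at each world:
  u (successors {u, v, x, y, t, m}): φ is true.
  v (successors {u, v, w, y, z, t}): φ is true.
  w (successors {v, x, y, z, t}): φ is true.
  x (successors {u, w, y, z, t}): φ is true.
  y (successors {u, v, w, x, y, z, t}): φ is true.
  z (successors {v, w, x, y, t}): φ is true.
  t (successors {u, v, w, x, y, z, t, m}): φ is true.
  m (successors {u, t, m}): φ is true.
For instance, at w:
  At w: ◇(◇(p ∧ s) → p) requires ◇(p ∧ s) → p at some successor in {v, x, y, z, t}.
    ◇(p ∧ s) → p holds at x, so ◇(◇(p ∧ s) → p) is true at w.
      At x: ◇(p ∧ s) is true, p is true, so ◇(p ∧ s) → p is true.

Yes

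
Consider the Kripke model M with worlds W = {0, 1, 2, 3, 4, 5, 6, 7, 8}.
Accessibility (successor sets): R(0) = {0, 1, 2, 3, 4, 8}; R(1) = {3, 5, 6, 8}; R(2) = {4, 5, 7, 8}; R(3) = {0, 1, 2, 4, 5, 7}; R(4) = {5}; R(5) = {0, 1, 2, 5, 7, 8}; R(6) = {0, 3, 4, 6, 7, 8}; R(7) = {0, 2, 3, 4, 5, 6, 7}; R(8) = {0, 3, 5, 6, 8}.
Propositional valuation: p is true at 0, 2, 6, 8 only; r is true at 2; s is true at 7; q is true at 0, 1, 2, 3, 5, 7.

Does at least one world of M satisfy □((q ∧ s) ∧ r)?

No

Recall that □ψ holds at a world iff ψ holds at every accessible world, and ◇ψ holds iff ψ holds at some accessible world.
Let φ = □((q ∧ s) ∧ r). Evaluate φ at each world:
  0 (successors {0, 1, 2, 3, 4, 8}): φ is false.
  1 (successors {3, 5, 6, 8}): φ is false.
  2 (successors {4, 5, 7, 8}): φ is false.
  3 (successors {0, 1, 2, 4, 5, 7}): φ is false.
  4 (successors {5}): φ is false.
  5 (successors {0, 1, 2, 5, 7, 8}): φ is false.
  6 (successors {0, 3, 4, 6, 7, 8}): φ is false.
  7 (successors {0, 2, 3, 4, 5, 6, 7}): φ is false.
  8 (successors {0, 3, 5, 6, 8}): φ is false.
For instance, at 3:
  At 3: □((q ∧ s) ∧ r) requires (q ∧ s) ∧ r at every successor {0, 1, 2, 4, 5, 7}.
    (q ∧ s) ∧ r fails at 0, so □((q ∧ s) ∧ r) is false at 3.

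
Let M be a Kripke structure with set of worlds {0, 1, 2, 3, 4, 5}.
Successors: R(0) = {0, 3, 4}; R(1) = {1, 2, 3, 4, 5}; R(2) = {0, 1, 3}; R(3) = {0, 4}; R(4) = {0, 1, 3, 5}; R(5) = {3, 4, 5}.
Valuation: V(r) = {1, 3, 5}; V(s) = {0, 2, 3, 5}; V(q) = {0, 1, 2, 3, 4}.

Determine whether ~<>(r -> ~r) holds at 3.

No

At 3: <>(r -> ~r) is true, so ~<>(r -> ~r) is false.
  At 3: <>(r -> ~r) requires r -> ~r at some successor in {0, 4}.
    r -> ~r holds at 0, so <>(r -> ~r) is true at 3.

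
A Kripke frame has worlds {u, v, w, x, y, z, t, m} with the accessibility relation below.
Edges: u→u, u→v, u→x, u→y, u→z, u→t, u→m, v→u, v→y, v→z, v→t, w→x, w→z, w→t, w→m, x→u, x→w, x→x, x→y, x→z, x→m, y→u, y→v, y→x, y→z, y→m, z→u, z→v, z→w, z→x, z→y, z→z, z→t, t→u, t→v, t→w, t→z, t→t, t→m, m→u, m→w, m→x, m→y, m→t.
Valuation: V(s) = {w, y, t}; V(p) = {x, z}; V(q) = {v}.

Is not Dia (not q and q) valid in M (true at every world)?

Let φ = not Dia (not q and q). Evaluate φ at each world:
  u (successors {u, v, x, y, z, t, m}): φ is true.
  v (successors {u, y, z, t}): φ is true.
  w (successors {x, z, t, m}): φ is true.
  x (successors {u, w, x, y, z, m}): φ is true.
  y (successors {u, v, x, z, m}): φ is true.
  z (successors {u, v, w, x, y, z, t}): φ is true.
  t (successors {u, v, w, z, t, m}): φ is true.
  m (successors {u, w, x, y, t}): φ is true.
For instance, at z:
  At z: Dia (not q and q) is false, so not Dia (not q and q) is true.
    At z: Dia (not q and q) requires not q and q at some successor in {u, v, w, x, y, z, t}.
      At u: not q and q is false.
      At v: not q and q is false.
      At w: not q and q is false.
      At x: not q and q is false.
      At y: not q and q is false.
      At z: not q and q is false.
      At t: not q and q is false.
    So Dia (not q and q) is false at z.

Yes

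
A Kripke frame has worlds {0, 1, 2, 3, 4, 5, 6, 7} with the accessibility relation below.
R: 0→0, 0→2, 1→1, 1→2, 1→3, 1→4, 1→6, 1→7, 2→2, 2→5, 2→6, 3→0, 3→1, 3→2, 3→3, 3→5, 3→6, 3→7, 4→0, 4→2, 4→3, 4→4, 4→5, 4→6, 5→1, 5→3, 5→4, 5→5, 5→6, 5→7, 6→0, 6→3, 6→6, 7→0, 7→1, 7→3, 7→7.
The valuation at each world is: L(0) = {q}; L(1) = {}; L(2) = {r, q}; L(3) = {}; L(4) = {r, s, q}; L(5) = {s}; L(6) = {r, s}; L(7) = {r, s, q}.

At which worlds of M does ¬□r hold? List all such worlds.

Recall that □ψ holds at a world iff ψ holds at every accessible world, and ◇ψ holds iff ψ holds at some accessible world.
Let φ = ¬□r. Evaluate φ at each world:
  0 (successors {0, 2}): φ is true.
  1 (successors {1, 2, 3, 4, 6, 7}): φ is true.
  2 (successors {2, 5, 6}): φ is true.
  3 (successors {0, 1, 2, 3, 5, 6, 7}): φ is true.
  4 (successors {0, 2, 3, 4, 5, 6}): φ is true.
  5 (successors {1, 3, 4, 5, 6, 7}): φ is true.
  6 (successors {0, 3, 6}): φ is true.
  7 (successors {0, 1, 3, 7}): φ is true.
For instance, at 2:
  At 2: □r is false, so ¬□r is true.
    At 2: □r requires r at every successor {2, 5, 6}.
      r fails at 5, so □r is false at 2.
Satisfying worlds: {0, 1, 2, 3, 4, 5, 6, 7}

0, 1, 2, 3, 4, 5, 6, 7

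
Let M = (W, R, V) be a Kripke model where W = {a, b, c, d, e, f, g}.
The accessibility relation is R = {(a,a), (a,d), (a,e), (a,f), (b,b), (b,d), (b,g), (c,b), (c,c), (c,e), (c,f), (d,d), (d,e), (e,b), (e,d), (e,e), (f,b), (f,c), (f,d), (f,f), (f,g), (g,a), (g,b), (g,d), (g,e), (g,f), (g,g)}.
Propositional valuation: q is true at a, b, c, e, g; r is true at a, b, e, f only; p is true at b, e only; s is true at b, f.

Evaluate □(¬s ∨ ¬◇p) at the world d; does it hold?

At d: □(¬s ∨ ¬◇p) requires ¬s ∨ ¬◇p at every successor {d, e}.
    At d: ¬s is true, ¬◇p is false, so ¬s ∨ ¬◇p is true.
      At d: ◇p is true, so ¬◇p is false.
    At e: ¬s is true, ¬◇p is false, so ¬s ∨ ¬◇p is true.
      At e: ◇p is true, so ¬◇p is false.
So □(¬s ∨ ¬◇p) is true at d.

Yes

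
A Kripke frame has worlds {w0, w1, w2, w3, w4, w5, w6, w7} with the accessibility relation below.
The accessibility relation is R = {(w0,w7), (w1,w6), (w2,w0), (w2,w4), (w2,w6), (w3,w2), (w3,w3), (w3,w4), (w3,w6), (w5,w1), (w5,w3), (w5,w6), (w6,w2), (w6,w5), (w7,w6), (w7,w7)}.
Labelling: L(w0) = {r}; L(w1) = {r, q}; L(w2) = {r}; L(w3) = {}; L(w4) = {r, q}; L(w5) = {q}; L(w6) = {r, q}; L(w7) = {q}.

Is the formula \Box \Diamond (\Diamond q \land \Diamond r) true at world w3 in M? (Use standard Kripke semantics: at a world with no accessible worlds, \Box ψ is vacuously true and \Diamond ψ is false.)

No

At w3: \Box \Diamond (\Diamond q \land \Diamond r) requires \Diamond (\Diamond q \land \Diamond r) at every successor {w2, w3, w4, w6}.
  \Diamond (\Diamond q \land \Diamond r) fails at w4, so \Box \Diamond (\Diamond q \land \Diamond r) is false at w3.
    At w4: no accessible worlds, so \Diamond (\Diamond q \land \Diamond r) is false.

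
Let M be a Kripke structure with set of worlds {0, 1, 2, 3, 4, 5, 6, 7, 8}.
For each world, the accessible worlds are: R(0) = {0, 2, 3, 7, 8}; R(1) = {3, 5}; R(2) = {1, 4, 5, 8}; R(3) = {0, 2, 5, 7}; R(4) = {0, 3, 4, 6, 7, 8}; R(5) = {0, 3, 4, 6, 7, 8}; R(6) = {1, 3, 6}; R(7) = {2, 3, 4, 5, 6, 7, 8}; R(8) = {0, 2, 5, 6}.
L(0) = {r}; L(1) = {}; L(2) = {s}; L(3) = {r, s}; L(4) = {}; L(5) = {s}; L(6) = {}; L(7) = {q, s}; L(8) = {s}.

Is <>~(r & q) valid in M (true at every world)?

Yes

Recall that <>ψ holds at a world iff ψ holds at some accessible world.
Let φ = <>~(r & q). Evaluate φ at each world:
  0 (successors {0, 2, 3, 7, 8}): φ is true.
  1 (successors {3, 5}): φ is true.
  2 (successors {1, 4, 5, 8}): φ is true.
  3 (successors {0, 2, 5, 7}): φ is true.
  4 (successors {0, 3, 4, 6, 7, 8}): φ is true.
  5 (successors {0, 3, 4, 6, 7, 8}): φ is true.
  6 (successors {1, 3, 6}): φ is true.
  7 (successors {2, 3, 4, 5, 6, 7, 8}): φ is true.
  8 (successors {0, 2, 5, 6}): φ is true.
For instance, at 7:
  At 7: <>~(r & q) requires ~(r & q) at some successor in {2, 3, 4, 5, 6, 7, 8}.
    ~(r & q) holds at 2, so <>~(r & q) is true at 7.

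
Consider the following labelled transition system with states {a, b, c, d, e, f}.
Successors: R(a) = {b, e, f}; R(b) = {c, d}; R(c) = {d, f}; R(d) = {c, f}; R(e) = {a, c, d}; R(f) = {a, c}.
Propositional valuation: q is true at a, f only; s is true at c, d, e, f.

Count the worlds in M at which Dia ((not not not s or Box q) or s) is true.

Let φ = Dia ((not not not s or Box q) or s). Evaluate φ at each world:
  a (successors {b, e, f}): φ is true.
  b (successors {c, d}): φ is true.
  c (successors {d, f}): φ is true.
  d (successors {c, f}): φ is true.
  e (successors {a, c, d}): φ is true.
  f (successors {a, c}): φ is true.
For instance, at f:
  At f: Dia ((not not not s or Box q) or s) requires (not not not s or Box q) or s at some successor in {a, c}.
    (not not not s or Box q) or s holds at a, so Dia ((not not not s or Box q) or s) is true at f.
      At a: not not not s or Box q is true, s is false, so (not not not s or Box q) or s is true.
Satisfying worlds: {a, b, c, d, e, f}

6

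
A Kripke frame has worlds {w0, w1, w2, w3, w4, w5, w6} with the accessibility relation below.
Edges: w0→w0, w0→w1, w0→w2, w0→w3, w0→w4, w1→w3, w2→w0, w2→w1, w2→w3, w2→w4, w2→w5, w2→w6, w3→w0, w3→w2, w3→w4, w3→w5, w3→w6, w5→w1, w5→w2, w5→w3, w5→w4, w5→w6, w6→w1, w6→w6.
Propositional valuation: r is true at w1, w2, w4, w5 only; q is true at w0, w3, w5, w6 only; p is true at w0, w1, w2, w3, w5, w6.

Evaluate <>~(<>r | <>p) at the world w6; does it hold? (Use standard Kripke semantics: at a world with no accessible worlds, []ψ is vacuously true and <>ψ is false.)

No

At w6: <>~(<>r | <>p) requires ~(<>r | <>p) at some successor in {w1, w6}.
  At w1: ~(<>r | <>p) is false.
  At w6: ~(<>r | <>p) is false.
So <>~(<>r | <>p) is false at w6.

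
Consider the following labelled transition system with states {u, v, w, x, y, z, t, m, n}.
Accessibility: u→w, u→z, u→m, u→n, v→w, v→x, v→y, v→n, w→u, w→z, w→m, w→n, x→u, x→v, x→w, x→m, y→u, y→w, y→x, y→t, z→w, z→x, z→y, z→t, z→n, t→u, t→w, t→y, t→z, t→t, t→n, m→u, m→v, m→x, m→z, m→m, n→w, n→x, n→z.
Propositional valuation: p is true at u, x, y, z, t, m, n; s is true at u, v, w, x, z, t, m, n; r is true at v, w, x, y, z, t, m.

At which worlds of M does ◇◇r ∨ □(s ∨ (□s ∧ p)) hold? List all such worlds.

Let φ = ◇◇r ∨ □(s ∨ (□s ∧ p)). Evaluate φ at each world:
  u (successors {w, z, m, n}): φ is true.
  v (successors {w, x, y, n}): φ is true.
  w (successors {u, z, m, n}): φ is true.
  x (successors {u, v, w, m}): φ is true.
  y (successors {u, w, x, t}): φ is true.
  z (successors {w, x, y, t, n}): φ is true.
  t (successors {u, w, y, z, t, n}): φ is true.
  m (successors {u, v, x, z, m}): φ is true.
  n (successors {w, x, z}): φ is true.
For instance, at w:
  At w: ◇◇r is true, □(s ∨ (□s ∧ p)) is true, so ◇◇r ∨ □(s ∨ (□s ∧ p)) is true.
    At w: ◇◇r requires ◇r at some successor in {u, z, m, n}.
      ◇r holds at u, so ◇◇r is true at w.
    At w: □(s ∨ (□s ∧ p)) requires s ∨ (□s ∧ p) at every successor {u, z, m, n}.
      At u: s ∨ (□s ∧ p) is true.
      At z: s ∨ (□s ∧ p) is true.
      At m: s ∨ (□s ∧ p) is true.
      At n: s ∨ (□s ∧ p) is true.
    So □(s ∨ (□s ∧ p)) is true at w.
Satisfying worlds: {u, v, w, x, y, z, t, m, n}

u, v, w, x, y, z, t, m, n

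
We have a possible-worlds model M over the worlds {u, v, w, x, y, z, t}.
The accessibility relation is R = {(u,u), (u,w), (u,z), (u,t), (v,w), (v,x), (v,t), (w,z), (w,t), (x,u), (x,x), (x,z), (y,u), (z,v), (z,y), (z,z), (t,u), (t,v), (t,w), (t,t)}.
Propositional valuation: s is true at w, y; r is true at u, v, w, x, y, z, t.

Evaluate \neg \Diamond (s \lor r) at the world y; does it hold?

No

At y: \Diamond (s \lor r) is true, so \neg \Diamond (s \lor r) is false.
  At y: \Diamond (s \lor r) requires s \lor r at some successor in {u}.
    s \lor r holds at u, so \Diamond (s \lor r) is true at y.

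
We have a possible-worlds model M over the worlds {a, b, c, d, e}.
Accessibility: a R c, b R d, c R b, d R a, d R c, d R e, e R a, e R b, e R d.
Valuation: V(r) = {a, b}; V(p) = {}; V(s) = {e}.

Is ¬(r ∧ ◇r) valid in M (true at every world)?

Yes

Let φ = ¬(r ∧ ◇r). Evaluate φ at each world:
  a (successors {c}): φ is true.
  b (successors {d}): φ is true.
  c (successors {b}): φ is true.
  d (successors {a, c, e}): φ is true.
  e (successors {a, b, d}): φ is true.
For instance, at d:
  At d: r ∧ ◇r is false, so ¬(r ∧ ◇r) is true.
    At d: r is false, ◇r is true, so r ∧ ◇r is false.
      At d: ◇r requires r at some successor in {a, c, e}.
        r holds at a, so ◇r is true at d.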